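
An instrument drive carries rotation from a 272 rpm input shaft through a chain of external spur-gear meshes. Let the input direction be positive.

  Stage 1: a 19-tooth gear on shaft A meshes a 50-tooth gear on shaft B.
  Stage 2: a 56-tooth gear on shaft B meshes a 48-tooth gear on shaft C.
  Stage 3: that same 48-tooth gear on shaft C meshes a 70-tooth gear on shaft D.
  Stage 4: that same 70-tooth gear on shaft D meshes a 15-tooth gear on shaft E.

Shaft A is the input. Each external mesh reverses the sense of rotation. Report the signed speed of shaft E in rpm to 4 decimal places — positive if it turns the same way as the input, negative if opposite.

Stage 1 [19T→50T]: ω = 272.0000×19/50 = 103.3600 rpm, dir flips to −; running = −103.3600
Stage 2 [56T→48T]: ω = 103.3600×56/48 = 120.5867 rpm, dir flips to +; running = +120.5867
Stage 3 [48T→70T]: ω = 120.5867×48/70 = 82.6880 rpm, dir flips to −; running = −82.6880
Stage 4 [70T→15T]: ω = 82.6880×70/15 = 385.8773 rpm, dir flips to +; running = +385.8773

+385.8773 rpm (same as input, |ω| = 385.8773 rpm)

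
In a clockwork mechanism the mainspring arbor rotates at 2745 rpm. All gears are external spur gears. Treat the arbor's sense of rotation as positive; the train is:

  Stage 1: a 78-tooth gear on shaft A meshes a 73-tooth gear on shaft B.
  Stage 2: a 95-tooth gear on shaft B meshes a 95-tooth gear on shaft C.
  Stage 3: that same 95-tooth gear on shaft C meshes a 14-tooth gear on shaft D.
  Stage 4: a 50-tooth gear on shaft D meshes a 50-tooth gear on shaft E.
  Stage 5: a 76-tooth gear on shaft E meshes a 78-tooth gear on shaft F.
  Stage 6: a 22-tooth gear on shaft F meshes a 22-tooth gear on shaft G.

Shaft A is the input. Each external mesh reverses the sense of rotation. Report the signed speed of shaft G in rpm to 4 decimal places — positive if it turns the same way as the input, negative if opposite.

Stage 1 [78T→73T]: ω = 2745.0000×78/73 = 2933.0137 rpm, dir flips to −; running = −2933.0137
Stage 2 [95T→95T]: ω = 2933.0137×95/95 = 2933.0137 rpm, dir flips to +; running = +2933.0137
Stage 3 [95T→14T]: ω = 2933.0137×95/14 = 19902.5930 rpm, dir flips to −; running = −19902.5930
Stage 4 [50T→50T]: ω = 19902.5930×50/50 = 19902.5930 rpm, dir flips to +; running = +19902.5930
Stage 5 [76T→78T]: ω = 19902.5930×76/78 = 19392.2701 rpm, dir flips to −; running = −19392.2701
Stage 6 [22T→22T]: ω = 19392.2701×22/22 = 19392.2701 rpm, dir flips to +; running = +19392.2701

+19392.2701 rpm (same as input, |ω| = 19392.2701 rpm)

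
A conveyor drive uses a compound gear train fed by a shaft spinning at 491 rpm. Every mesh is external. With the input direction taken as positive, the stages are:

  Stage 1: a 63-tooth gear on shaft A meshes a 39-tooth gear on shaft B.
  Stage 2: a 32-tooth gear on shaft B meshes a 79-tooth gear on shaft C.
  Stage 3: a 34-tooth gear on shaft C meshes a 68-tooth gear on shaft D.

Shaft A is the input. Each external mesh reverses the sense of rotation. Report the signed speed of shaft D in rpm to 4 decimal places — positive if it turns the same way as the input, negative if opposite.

-160.6388 rpm (opposite to input, |ω| = 160.6388 rpm)

Stage 1 [63T→39T]: ω = 491.0000×63/39 = 793.1538 rpm, dir flips to −; running = −793.1538
Stage 2 [32T→79T]: ω = 793.1538×32/79 = 321.2775 rpm, dir flips to +; running = +321.2775
Stage 3 [34T→68T]: ω = 321.2775×34/68 = 160.6388 rpm, dir flips to −; running = −160.6388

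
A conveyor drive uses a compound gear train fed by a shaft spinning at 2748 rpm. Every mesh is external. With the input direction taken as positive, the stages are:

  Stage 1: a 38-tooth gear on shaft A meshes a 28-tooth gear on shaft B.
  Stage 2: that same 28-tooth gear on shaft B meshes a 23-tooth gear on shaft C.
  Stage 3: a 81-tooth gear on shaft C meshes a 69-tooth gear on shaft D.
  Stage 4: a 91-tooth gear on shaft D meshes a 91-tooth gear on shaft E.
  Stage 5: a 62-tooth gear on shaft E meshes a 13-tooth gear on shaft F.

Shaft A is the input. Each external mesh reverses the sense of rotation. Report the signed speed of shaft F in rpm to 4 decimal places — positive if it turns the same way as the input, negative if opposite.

Stage 1 [38T→28T]: ω = 2748.0000×38/28 = 3729.4286 rpm, dir flips to −; running = −3729.4286
Stage 2 [28T→23T]: ω = 3729.4286×28/23 = 4540.1739 rpm, dir flips to +; running = +4540.1739
Stage 3 [81T→69T]: ω = 4540.1739×81/69 = 5329.7694 rpm, dir flips to −; running = −5329.7694
Stage 4 [91T→91T]: ω = 5329.7694×91/91 = 5329.7694 rpm, dir flips to +; running = +5329.7694
Stage 5 [62T→13T]: ω = 5329.7694×62/13 = 25418.9001 rpm, dir flips to −; running = −25418.9001

-25418.9001 rpm (opposite to input, |ω| = 25418.9001 rpm)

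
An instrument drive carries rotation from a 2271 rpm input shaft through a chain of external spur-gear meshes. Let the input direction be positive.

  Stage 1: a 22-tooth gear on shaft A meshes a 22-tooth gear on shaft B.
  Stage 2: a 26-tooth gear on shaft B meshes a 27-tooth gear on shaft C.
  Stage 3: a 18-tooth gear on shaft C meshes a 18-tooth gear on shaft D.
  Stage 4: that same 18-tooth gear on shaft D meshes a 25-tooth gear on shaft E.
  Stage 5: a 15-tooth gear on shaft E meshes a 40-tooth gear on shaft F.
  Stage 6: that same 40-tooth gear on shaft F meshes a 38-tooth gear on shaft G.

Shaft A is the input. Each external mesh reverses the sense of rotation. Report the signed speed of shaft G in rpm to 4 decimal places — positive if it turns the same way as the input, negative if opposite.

+621.5368 rpm (same as input, |ω| = 621.5368 rpm)

Stage 1 [22T→22T]: ω = 2271.0000×22/22 = 2271.0000 rpm, dir flips to −; running = −2271.0000
Stage 2 [26T→27T]: ω = 2271.0000×26/27 = 2186.8889 rpm, dir flips to +; running = +2186.8889
Stage 3 [18T→18T]: ω = 2186.8889×18/18 = 2186.8889 rpm, dir flips to −; running = −2186.8889
Stage 4 [18T→25T]: ω = 2186.8889×18/25 = 1574.5600 rpm, dir flips to +; running = +1574.5600
Stage 5 [15T→40T]: ω = 1574.5600×15/40 = 590.4600 rpm, dir flips to −; running = −590.4600
Stage 6 [40T→38T]: ω = 590.4600×40/38 = 621.5368 rpm, dir flips to +; running = +621.5368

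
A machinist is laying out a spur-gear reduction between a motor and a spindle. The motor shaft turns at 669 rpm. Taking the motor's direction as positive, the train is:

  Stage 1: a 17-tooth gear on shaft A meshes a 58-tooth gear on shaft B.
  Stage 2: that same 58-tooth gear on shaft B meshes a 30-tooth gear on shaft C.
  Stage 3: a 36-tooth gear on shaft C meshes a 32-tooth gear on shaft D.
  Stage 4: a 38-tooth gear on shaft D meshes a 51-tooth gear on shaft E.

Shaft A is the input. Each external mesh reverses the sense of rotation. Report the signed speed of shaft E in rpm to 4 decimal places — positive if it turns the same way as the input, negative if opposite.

Stage 1 [17T→58T]: ω = 669.0000×17/58 = 196.0862 rpm, dir flips to −; running = −196.0862
Stage 2 [58T→30T]: ω = 196.0862×58/30 = 379.1000 rpm, dir flips to +; running = +379.1000
Stage 3 [36T→32T]: ω = 379.1000×36/32 = 426.4875 rpm, dir flips to −; running = −426.4875
Stage 4 [38T→51T]: ω = 426.4875×38/51 = 317.7750 rpm, dir flips to +; running = +317.7750

+317.7750 rpm (same as input, |ω| = 317.7750 rpm)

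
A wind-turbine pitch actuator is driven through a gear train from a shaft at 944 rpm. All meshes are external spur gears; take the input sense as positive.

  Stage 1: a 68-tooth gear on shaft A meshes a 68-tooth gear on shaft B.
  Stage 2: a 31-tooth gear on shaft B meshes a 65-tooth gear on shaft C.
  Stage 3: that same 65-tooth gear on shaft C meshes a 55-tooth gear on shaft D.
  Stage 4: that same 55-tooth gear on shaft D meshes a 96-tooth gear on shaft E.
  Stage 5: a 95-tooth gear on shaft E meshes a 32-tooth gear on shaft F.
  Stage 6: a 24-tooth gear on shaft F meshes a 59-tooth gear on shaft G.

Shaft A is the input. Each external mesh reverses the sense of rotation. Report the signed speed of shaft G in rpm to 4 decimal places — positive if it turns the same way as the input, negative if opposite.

Stage 1 [68T→68T]: ω = 944.0000×68/68 = 944.0000 rpm, dir flips to −; running = −944.0000
Stage 2 [31T→65T]: ω = 944.0000×31/65 = 450.2154 rpm, dir flips to +; running = +450.2154
Stage 3 [65T→55T]: ω = 450.2154×65/55 = 532.0727 rpm, dir flips to −; running = −532.0727
Stage 4 [55T→96T]: ω = 532.0727×55/96 = 304.8333 rpm, dir flips to +; running = +304.8333
Stage 5 [95T→32T]: ω = 304.8333×95/32 = 904.9740 rpm, dir flips to −; running = −904.9740
Stage 6 [24T→59T]: ω = 904.9740×24/59 = 368.1250 rpm, dir flips to +; running = +368.1250

+368.1250 rpm (same as input, |ω| = 368.1250 rpm)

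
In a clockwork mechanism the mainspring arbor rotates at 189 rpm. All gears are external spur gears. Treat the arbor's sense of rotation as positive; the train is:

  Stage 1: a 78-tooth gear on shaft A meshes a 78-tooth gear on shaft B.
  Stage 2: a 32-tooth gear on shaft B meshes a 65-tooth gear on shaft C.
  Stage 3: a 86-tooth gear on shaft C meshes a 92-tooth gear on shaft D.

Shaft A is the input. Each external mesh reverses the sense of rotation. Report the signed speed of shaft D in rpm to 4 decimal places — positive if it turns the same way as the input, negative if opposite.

-86.9779 rpm (opposite to input, |ω| = 86.9779 rpm)

Stage 1 [78T→78T]: ω = 189.0000×78/78 = 189.0000 rpm, dir flips to −; running = −189.0000
Stage 2 [32T→65T]: ω = 189.0000×32/65 = 93.0462 rpm, dir flips to +; running = +93.0462
Stage 3 [86T→92T]: ω = 93.0462×86/92 = 86.9779 rpm, dir flips to −; running = −86.9779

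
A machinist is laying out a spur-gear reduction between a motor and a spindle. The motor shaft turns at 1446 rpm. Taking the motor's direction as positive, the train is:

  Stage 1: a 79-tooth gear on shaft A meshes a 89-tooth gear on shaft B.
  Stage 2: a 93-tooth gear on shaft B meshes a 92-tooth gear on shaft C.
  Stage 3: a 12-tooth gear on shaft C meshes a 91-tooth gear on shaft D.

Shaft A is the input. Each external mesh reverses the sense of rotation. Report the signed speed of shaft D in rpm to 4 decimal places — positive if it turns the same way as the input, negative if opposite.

-171.0962 rpm (opposite to input, |ω| = 171.0962 rpm)

Stage 1 [79T→89T]: ω = 1446.0000×79/89 = 1283.5281 rpm, dir flips to −; running = −1283.5281
Stage 2 [93T→92T]: ω = 1283.5281×93/92 = 1297.4795 rpm, dir flips to +; running = +1297.4795
Stage 3 [12T→91T]: ω = 1297.4795×12/91 = 171.0962 rpm, dir flips to −; running = −171.0962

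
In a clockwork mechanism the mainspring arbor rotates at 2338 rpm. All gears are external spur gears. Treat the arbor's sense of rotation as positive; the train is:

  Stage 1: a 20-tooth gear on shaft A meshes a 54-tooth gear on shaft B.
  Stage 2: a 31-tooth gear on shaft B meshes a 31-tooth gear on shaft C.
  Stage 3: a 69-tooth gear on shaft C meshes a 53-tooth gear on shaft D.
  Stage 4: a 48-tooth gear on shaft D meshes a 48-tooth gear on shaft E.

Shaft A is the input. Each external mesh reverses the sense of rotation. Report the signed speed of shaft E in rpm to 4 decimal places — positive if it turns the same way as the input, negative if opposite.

+1127.3375 rpm (same as input, |ω| = 1127.3375 rpm)

Stage 1 [20T→54T]: ω = 2338.0000×20/54 = 865.9259 rpm, dir flips to −; running = −865.9259
Stage 2 [31T→31T]: ω = 865.9259×31/31 = 865.9259 rpm, dir flips to +; running = +865.9259
Stage 3 [69T→53T]: ω = 865.9259×69/53 = 1127.3375 rpm, dir flips to −; running = −1127.3375
Stage 4 [48T→48T]: ω = 1127.3375×48/48 = 1127.3375 rpm, dir flips to +; running = +1127.3375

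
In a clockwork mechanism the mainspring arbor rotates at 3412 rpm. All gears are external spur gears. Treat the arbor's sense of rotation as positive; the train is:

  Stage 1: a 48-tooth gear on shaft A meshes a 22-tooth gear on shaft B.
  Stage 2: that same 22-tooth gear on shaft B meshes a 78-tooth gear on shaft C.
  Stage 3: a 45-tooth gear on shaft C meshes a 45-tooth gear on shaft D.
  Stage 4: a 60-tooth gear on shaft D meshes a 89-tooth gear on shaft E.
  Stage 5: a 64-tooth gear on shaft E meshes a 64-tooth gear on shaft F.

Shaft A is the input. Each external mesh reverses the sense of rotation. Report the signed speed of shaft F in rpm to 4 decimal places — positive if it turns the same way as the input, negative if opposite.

Stage 1 [48T→22T]: ω = 3412.0000×48/22 = 7444.3636 rpm, dir flips to −; running = −7444.3636
Stage 2 [22T→78T]: ω = 7444.3636×22/78 = 2099.6923 rpm, dir flips to +; running = +2099.6923
Stage 3 [45T→45T]: ω = 2099.6923×45/45 = 2099.6923 rpm, dir flips to −; running = −2099.6923
Stage 4 [60T→89T]: ω = 2099.6923×60/89 = 1415.5229 rpm, dir flips to +; running = +1415.5229
Stage 5 [64T→64T]: ω = 1415.5229×64/64 = 1415.5229 rpm, dir flips to −; running = −1415.5229

-1415.5229 rpm (opposite to input, |ω| = 1415.5229 rpm)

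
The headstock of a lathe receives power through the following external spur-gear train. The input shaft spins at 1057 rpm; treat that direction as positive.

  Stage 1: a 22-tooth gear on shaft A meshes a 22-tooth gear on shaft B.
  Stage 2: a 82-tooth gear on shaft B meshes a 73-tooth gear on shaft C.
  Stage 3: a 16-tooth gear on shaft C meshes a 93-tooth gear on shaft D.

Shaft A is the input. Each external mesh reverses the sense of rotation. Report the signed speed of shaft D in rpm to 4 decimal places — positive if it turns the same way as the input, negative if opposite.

-204.2693 rpm (opposite to input, |ω| = 204.2693 rpm)

Stage 1 [22T→22T]: ω = 1057.0000×22/22 = 1057.0000 rpm, dir flips to −; running = −1057.0000
Stage 2 [82T→73T]: ω = 1057.0000×82/73 = 1187.3151 rpm, dir flips to +; running = +1187.3151
Stage 3 [16T→93T]: ω = 1187.3151×16/93 = 204.2693 rpm, dir flips to −; running = −204.2693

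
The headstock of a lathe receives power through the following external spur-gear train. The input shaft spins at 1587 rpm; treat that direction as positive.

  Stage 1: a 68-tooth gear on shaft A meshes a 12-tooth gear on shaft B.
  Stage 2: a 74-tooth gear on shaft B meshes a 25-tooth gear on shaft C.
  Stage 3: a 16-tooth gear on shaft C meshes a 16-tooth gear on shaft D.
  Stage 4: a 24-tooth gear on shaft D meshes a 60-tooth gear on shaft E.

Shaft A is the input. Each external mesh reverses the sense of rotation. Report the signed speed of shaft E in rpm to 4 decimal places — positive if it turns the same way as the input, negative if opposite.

Stage 1 [68T→12T]: ω = 1587.0000×68/12 = 8993.0000 rpm, dir flips to −; running = −8993.0000
Stage 2 [74T→25T]: ω = 8993.0000×74/25 = 26619.2800 rpm, dir flips to +; running = +26619.2800
Stage 3 [16T→16T]: ω = 26619.2800×16/16 = 26619.2800 rpm, dir flips to −; running = −26619.2800
Stage 4 [24T→60T]: ω = 26619.2800×24/60 = 10647.7120 rpm, dir flips to +; running = +10647.7120

+10647.7120 rpm (same as input, |ω| = 10647.7120 rpm)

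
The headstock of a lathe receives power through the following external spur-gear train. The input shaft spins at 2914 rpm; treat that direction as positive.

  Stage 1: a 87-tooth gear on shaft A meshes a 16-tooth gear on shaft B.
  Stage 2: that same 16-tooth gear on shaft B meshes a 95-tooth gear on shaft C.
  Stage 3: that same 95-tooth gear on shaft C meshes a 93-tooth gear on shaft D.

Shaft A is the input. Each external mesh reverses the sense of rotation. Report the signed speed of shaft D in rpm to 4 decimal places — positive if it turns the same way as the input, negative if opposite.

-2726.0000 rpm (opposite to input, |ω| = 2726.0000 rpm)

Stage 1 [87T→16T]: ω = 2914.0000×87/16 = 15844.8750 rpm, dir flips to −; running = −15844.8750
Stage 2 [16T→95T]: ω = 15844.8750×16/95 = 2668.6105 rpm, dir flips to +; running = +2668.6105
Stage 3 [95T→93T]: ω = 2668.6105×95/93 = 2726.0000 rpm, dir flips to −; running = −2726.0000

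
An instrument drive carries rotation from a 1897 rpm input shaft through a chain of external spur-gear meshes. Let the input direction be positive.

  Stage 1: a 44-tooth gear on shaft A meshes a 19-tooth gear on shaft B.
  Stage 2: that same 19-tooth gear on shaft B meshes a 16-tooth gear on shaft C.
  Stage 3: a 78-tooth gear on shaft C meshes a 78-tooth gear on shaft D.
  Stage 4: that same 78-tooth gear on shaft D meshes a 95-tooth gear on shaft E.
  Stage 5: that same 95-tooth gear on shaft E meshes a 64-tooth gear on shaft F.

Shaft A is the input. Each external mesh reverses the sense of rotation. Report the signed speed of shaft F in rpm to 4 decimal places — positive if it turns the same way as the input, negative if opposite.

-6357.9141 rpm (opposite to input, |ω| = 6357.9141 rpm)

Stage 1 [44T→19T]: ω = 1897.0000×44/19 = 4393.0526 rpm, dir flips to −; running = −4393.0526
Stage 2 [19T→16T]: ω = 4393.0526×19/16 = 5216.7500 rpm, dir flips to +; running = +5216.7500
Stage 3 [78T→78T]: ω = 5216.7500×78/78 = 5216.7500 rpm, dir flips to −; running = −5216.7500
Stage 4 [78T→95T]: ω = 5216.7500×78/95 = 4283.2263 rpm, dir flips to +; running = +4283.2263
Stage 5 [95T→64T]: ω = 4283.2263×95/64 = 6357.9141 rpm, dir flips to −; running = −6357.9141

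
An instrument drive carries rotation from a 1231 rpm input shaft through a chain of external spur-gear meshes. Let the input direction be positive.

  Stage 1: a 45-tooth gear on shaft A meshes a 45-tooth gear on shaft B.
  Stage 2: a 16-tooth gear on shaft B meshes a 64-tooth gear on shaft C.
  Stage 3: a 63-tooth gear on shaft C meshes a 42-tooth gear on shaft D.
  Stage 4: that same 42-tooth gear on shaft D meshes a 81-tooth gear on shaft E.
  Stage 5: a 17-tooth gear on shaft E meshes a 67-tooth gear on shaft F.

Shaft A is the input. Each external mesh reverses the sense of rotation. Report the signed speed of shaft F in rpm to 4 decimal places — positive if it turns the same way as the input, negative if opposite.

Stage 1 [45T→45T]: ω = 1231.0000×45/45 = 1231.0000 rpm, dir flips to −; running = −1231.0000
Stage 2 [16T→64T]: ω = 1231.0000×16/64 = 307.7500 rpm, dir flips to +; running = +307.7500
Stage 3 [63T→42T]: ω = 307.7500×63/42 = 461.6250 rpm, dir flips to −; running = −461.6250
Stage 4 [42T→81T]: ω = 461.6250×42/81 = 239.3611 rpm, dir flips to +; running = +239.3611
Stage 5 [17T→67T]: ω = 239.3611×17/67 = 60.7334 rpm, dir flips to −; running = −60.7334

-60.7334 rpm (opposite to input, |ω| = 60.7334 rpm)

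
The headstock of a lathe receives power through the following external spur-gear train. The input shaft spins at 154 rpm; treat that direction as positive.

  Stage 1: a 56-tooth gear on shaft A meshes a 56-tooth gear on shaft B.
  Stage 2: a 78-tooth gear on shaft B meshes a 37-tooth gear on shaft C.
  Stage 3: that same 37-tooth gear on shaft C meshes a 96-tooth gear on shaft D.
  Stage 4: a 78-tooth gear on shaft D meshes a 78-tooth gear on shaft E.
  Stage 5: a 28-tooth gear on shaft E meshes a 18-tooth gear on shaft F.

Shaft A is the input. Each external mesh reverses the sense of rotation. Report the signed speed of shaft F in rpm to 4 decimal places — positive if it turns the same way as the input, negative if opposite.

Stage 1 [56T→56T]: ω = 154.0000×56/56 = 154.0000 rpm, dir flips to −; running = −154.0000
Stage 2 [78T→37T]: ω = 154.0000×78/37 = 324.6486 rpm, dir flips to +; running = +324.6486
Stage 3 [37T→96T]: ω = 324.6486×37/96 = 125.1250 rpm, dir flips to −; running = −125.1250
Stage 4 [78T→78T]: ω = 125.1250×78/78 = 125.1250 rpm, dir flips to +; running = +125.1250
Stage 5 [28T→18T]: ω = 125.1250×28/18 = 194.6389 rpm, dir flips to −; running = −194.6389

-194.6389 rpm (opposite to input, |ω| = 194.6389 rpm)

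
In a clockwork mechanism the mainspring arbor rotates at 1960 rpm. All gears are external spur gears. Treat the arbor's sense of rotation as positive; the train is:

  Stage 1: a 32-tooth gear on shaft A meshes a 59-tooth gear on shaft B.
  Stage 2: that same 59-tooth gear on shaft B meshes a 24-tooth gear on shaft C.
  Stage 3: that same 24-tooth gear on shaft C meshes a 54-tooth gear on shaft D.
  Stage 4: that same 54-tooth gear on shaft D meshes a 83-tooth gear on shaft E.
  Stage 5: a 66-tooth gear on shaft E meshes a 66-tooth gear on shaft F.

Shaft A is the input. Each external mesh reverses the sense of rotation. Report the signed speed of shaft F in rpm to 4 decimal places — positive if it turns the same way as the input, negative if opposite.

Stage 1 [32T→59T]: ω = 1960.0000×32/59 = 1063.0508 rpm, dir flips to −; running = −1063.0508
Stage 2 [59T→24T]: ω = 1063.0508×59/24 = 2613.3333 rpm, dir flips to +; running = +2613.3333
Stage 3 [24T→54T]: ω = 2613.3333×24/54 = 1161.4815 rpm, dir flips to −; running = −1161.4815
Stage 4 [54T→83T]: ω = 1161.4815×54/83 = 755.6627 rpm, dir flips to +; running = +755.6627
Stage 5 [66T→66T]: ω = 755.6627×66/66 = 755.6627 rpm, dir flips to −; running = −755.6627

-755.6627 rpm (opposite to input, |ω| = 755.6627 rpm)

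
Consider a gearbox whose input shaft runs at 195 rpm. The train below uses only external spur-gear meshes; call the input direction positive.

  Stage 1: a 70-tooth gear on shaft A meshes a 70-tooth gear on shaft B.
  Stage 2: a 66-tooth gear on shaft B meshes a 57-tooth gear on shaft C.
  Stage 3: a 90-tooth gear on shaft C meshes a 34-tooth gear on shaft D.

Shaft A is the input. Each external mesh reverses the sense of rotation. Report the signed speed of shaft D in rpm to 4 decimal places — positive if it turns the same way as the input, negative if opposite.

-597.6780 rpm (opposite to input, |ω| = 597.6780 rpm)

Stage 1 [70T→70T]: ω = 195.0000×70/70 = 195.0000 rpm, dir flips to −; running = −195.0000
Stage 2 [66T→57T]: ω = 195.0000×66/57 = 225.7895 rpm, dir flips to +; running = +225.7895
Stage 3 [90T→34T]: ω = 225.7895×90/34 = 597.6780 rpm, dir flips to −; running = −597.6780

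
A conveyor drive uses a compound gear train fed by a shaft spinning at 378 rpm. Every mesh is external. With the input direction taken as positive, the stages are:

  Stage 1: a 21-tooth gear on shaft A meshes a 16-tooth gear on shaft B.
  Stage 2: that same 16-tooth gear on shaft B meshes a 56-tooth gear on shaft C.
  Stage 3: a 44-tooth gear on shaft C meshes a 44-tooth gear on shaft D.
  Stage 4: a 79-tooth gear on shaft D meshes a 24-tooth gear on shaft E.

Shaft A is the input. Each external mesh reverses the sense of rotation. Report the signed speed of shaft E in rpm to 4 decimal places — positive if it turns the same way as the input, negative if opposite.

+466.5938 rpm (same as input, |ω| = 466.5938 rpm)

Stage 1 [21T→16T]: ω = 378.0000×21/16 = 496.1250 rpm, dir flips to −; running = −496.1250
Stage 2 [16T→56T]: ω = 496.1250×16/56 = 141.7500 rpm, dir flips to +; running = +141.7500
Stage 3 [44T→44T]: ω = 141.7500×44/44 = 141.7500 rpm, dir flips to −; running = −141.7500
Stage 4 [79T→24T]: ω = 141.7500×79/24 = 466.5938 rpm, dir flips to +; running = +466.5938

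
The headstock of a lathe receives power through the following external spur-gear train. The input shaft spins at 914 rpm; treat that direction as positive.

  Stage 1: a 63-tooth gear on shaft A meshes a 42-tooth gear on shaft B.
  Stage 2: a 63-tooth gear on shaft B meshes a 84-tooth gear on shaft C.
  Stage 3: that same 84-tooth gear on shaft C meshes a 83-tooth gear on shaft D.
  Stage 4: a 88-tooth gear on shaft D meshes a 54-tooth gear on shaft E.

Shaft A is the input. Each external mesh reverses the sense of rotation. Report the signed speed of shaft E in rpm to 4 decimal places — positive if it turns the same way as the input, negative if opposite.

+1695.8554 rpm (same as input, |ω| = 1695.8554 rpm)

Stage 1 [63T→42T]: ω = 914.0000×63/42 = 1371.0000 rpm, dir flips to −; running = −1371.0000
Stage 2 [63T→84T]: ω = 1371.0000×63/84 = 1028.2500 rpm, dir flips to +; running = +1028.2500
Stage 3 [84T→83T]: ω = 1028.2500×84/83 = 1040.6386 rpm, dir flips to −; running = −1040.6386
Stage 4 [88T→54T]: ω = 1040.6386×88/54 = 1695.8554 rpm, dir flips to +; running = +1695.8554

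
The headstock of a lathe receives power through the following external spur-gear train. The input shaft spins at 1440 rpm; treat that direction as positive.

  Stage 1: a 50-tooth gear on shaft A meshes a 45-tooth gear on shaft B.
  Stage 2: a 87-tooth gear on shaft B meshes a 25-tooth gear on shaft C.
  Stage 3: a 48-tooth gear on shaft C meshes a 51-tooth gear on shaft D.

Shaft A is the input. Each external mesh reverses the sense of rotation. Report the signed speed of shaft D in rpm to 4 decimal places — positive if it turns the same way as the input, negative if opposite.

-5240.4706 rpm (opposite to input, |ω| = 5240.4706 rpm)

Stage 1 [50T→45T]: ω = 1440.0000×50/45 = 1600.0000 rpm, dir flips to −; running = −1600.0000
Stage 2 [87T→25T]: ω = 1600.0000×87/25 = 5568.0000 rpm, dir flips to +; running = +5568.0000
Stage 3 [48T→51T]: ω = 5568.0000×48/51 = 5240.4706 rpm, dir flips to −; running = −5240.4706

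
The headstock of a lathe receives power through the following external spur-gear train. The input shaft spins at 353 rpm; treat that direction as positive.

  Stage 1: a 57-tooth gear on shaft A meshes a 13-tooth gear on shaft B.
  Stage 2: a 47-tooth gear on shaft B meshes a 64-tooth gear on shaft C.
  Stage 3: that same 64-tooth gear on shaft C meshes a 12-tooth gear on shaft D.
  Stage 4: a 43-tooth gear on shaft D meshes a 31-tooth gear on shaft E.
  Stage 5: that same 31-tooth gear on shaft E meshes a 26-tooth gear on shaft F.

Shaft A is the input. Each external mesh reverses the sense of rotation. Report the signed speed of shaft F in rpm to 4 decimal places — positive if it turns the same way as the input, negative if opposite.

-10025.7744 rpm (opposite to input, |ω| = 10025.7744 rpm)

Stage 1 [57T→13T]: ω = 353.0000×57/13 = 1547.7692 rpm, dir flips to −; running = −1547.7692
Stage 2 [47T→64T]: ω = 1547.7692×47/64 = 1136.6430 rpm, dir flips to +; running = +1136.6430
Stage 3 [64T→12T]: ω = 1136.6430×64/12 = 6062.0962 rpm, dir flips to −; running = −6062.0962
Stage 4 [43T→31T]: ω = 6062.0962×43/31 = 8408.7140 rpm, dir flips to +; running = +8408.7140
Stage 5 [31T→26T]: ω = 8408.7140×31/26 = 10025.7744 rpm, dir flips to −; running = −10025.7744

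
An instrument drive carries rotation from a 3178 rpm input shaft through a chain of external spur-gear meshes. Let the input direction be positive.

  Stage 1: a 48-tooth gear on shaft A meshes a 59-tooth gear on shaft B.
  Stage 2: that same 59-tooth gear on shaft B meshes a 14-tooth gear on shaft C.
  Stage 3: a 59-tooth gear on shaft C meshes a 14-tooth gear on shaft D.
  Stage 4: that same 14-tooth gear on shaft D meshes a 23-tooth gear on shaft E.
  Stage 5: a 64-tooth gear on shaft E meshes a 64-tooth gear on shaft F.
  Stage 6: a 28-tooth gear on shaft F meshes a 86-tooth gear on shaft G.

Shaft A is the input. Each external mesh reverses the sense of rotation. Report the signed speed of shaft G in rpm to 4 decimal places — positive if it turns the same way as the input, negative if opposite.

Stage 1 [48T→59T]: ω = 3178.0000×48/59 = 2585.4915 rpm, dir flips to −; running = −2585.4915
Stage 2 [59T→14T]: ω = 2585.4915×59/14 = 10896.0000 rpm, dir flips to +; running = +10896.0000
Stage 3 [59T→14T]: ω = 10896.0000×59/14 = 45918.8571 rpm, dir flips to −; running = −45918.8571
Stage 4 [14T→23T]: ω = 45918.8571×14/23 = 27950.6087 rpm, dir flips to +; running = +27950.6087
Stage 5 [64T→64T]: ω = 27950.6087×64/64 = 27950.6087 rpm, dir flips to −; running = −27950.6087
Stage 6 [28T→86T]: ω = 27950.6087×28/86 = 9100.1982 rpm, dir flips to +; running = +9100.1982

+9100.1982 rpm (same as input, |ω| = 9100.1982 rpm)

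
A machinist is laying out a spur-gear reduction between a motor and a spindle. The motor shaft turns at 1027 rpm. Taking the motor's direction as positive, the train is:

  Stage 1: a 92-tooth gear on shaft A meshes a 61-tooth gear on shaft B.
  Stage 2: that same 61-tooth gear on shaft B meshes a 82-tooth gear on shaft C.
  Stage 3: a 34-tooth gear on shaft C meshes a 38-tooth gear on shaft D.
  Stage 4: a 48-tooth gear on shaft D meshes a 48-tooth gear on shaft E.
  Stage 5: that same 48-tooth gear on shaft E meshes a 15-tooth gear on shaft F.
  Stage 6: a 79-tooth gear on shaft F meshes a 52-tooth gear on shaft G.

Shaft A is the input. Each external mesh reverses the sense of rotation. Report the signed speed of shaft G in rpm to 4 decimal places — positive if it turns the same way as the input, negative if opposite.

+5012.0277 rpm (same as input, |ω| = 5012.0277 rpm)

Stage 1 [92T→61T]: ω = 1027.0000×92/61 = 1548.9180 rpm, dir flips to −; running = −1548.9180
Stage 2 [61T→82T]: ω = 1548.9180×61/82 = 1152.2439 rpm, dir flips to +; running = +1152.2439
Stage 3 [34T→38T]: ω = 1152.2439×34/38 = 1030.9551 rpm, dir flips to −; running = −1030.9551
Stage 4 [48T→48T]: ω = 1030.9551×48/48 = 1030.9551 rpm, dir flips to +; running = +1030.9551
Stage 5 [48T→15T]: ω = 1030.9551×48/15 = 3299.0562 rpm, dir flips to −; running = −3299.0562
Stage 6 [79T→52T]: ω = 3299.0562×79/52 = 5012.0277 rpm, dir flips to +; running = +5012.0277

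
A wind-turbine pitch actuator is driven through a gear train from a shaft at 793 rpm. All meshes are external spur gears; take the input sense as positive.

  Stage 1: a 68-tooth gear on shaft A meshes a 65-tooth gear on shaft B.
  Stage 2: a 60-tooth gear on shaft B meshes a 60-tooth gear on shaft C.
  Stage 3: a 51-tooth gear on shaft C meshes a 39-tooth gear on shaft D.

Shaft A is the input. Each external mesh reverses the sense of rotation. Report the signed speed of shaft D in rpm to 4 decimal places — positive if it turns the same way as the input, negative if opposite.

Stage 1 [68T→65T]: ω = 793.0000×68/65 = 829.6000 rpm, dir flips to −; running = −829.6000
Stage 2 [60T→60T]: ω = 829.6000×60/60 = 829.6000 rpm, dir flips to +; running = +829.6000
Stage 3 [51T→39T]: ω = 829.6000×51/39 = 1084.8615 rpm, dir flips to −; running = −1084.8615

-1084.8615 rpm (opposite to input, |ω| = 1084.8615 rpm)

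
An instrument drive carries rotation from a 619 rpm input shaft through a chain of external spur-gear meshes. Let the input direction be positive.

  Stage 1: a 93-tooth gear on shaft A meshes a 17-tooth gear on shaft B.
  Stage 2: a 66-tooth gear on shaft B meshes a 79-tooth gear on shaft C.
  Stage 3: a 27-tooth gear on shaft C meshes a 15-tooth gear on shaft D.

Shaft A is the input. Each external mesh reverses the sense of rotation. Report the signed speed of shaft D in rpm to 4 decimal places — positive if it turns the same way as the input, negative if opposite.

Stage 1 [93T→17T]: ω = 619.0000×93/17 = 3386.2941 rpm, dir flips to −; running = −3386.2941
Stage 2 [66T→79T]: ω = 3386.2941×66/79 = 2829.0558 rpm, dir flips to +; running = +2829.0558
Stage 3 [27T→15T]: ω = 2829.0558×27/15 = 5092.3005 rpm, dir flips to −; running = −5092.3005

-5092.3005 rpm (opposite to input, |ω| = 5092.3005 rpm)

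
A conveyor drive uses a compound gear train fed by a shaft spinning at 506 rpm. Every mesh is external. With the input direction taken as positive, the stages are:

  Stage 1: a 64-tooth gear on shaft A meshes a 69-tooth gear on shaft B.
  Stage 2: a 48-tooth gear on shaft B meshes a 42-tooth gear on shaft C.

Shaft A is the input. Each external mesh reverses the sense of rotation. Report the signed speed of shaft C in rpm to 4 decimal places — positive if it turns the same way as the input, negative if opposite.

+536.3810 rpm (same as input, |ω| = 536.3810 rpm)

Stage 1 [64T→69T]: ω = 506.0000×64/69 = 469.3333 rpm, dir flips to −; running = −469.3333
Stage 2 [48T→42T]: ω = 469.3333×48/42 = 536.3810 rpm, dir flips to +; running = +536.3810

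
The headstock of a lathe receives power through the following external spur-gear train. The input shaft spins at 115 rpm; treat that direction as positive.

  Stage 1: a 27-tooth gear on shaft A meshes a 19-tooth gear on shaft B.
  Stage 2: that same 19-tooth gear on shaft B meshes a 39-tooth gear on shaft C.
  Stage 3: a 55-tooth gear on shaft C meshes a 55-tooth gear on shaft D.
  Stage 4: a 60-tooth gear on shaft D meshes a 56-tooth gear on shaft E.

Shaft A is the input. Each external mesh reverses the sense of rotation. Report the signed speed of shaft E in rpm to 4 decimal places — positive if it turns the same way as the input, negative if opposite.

+85.3022 rpm (same as input, |ω| = 85.3022 rpm)

Stage 1 [27T→19T]: ω = 115.0000×27/19 = 163.4211 rpm, dir flips to −; running = −163.4211
Stage 2 [19T→39T]: ω = 163.4211×19/39 = 79.6154 rpm, dir flips to +; running = +79.6154
Stage 3 [55T→55T]: ω = 79.6154×55/55 = 79.6154 rpm, dir flips to −; running = −79.6154
Stage 4 [60T→56T]: ω = 79.6154×60/56 = 85.3022 rpm, dir flips to +; running = +85.3022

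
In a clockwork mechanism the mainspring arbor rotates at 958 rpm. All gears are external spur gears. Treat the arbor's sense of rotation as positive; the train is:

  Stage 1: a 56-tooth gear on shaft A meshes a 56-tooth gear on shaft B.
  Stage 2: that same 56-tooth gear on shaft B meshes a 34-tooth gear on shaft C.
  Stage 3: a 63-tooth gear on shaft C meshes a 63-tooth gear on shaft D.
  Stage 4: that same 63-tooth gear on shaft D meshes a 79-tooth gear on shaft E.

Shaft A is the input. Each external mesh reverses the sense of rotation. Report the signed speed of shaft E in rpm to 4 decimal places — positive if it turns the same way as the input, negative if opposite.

Stage 1 [56T→56T]: ω = 958.0000×56/56 = 958.0000 rpm, dir flips to −; running = −958.0000
Stage 2 [56T→34T]: ω = 958.0000×56/34 = 1577.8824 rpm, dir flips to +; running = +1577.8824
Stage 3 [63T→63T]: ω = 1577.8824×63/63 = 1577.8824 rpm, dir flips to −; running = −1577.8824
Stage 4 [63T→79T]: ω = 1577.8824×63/79 = 1258.3112 rpm, dir flips to +; running = +1258.3112

+1258.3112 rpm (same as input, |ω| = 1258.3112 rpm)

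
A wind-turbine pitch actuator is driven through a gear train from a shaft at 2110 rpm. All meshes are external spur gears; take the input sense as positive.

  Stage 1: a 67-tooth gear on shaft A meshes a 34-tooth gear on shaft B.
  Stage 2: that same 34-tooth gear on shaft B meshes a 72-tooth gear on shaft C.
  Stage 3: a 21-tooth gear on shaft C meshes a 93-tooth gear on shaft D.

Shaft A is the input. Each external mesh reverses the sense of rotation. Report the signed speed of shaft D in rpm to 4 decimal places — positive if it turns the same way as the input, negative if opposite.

-443.3647 rpm (opposite to input, |ω| = 443.3647 rpm)

Stage 1 [67T→34T]: ω = 2110.0000×67/34 = 4157.9412 rpm, dir flips to −; running = −4157.9412
Stage 2 [34T→72T]: ω = 4157.9412×34/72 = 1963.4722 rpm, dir flips to +; running = +1963.4722
Stage 3 [21T→93T]: ω = 1963.4722×21/93 = 443.3647 rpm, dir flips to −; running = −443.3647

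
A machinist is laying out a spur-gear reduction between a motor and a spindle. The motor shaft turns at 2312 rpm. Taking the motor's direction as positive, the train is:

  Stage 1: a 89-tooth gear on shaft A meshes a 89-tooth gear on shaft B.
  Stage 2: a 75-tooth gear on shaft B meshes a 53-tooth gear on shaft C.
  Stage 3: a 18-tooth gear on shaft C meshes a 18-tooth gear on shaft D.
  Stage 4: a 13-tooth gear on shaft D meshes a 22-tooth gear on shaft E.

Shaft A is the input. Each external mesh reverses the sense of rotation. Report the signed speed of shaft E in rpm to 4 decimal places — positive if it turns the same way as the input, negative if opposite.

Stage 1 [89T→89T]: ω = 2312.0000×89/89 = 2312.0000 rpm, dir flips to −; running = −2312.0000
Stage 2 [75T→53T]: ω = 2312.0000×75/53 = 3271.6981 rpm, dir flips to +; running = +3271.6981
Stage 3 [18T→18T]: ω = 3271.6981×18/18 = 3271.6981 rpm, dir flips to −; running = −3271.6981
Stage 4 [13T→22T]: ω = 3271.6981×13/22 = 1933.2762 rpm, dir flips to +; running = +1933.2762

+1933.2762 rpm (same as input, |ω| = 1933.2762 rpm)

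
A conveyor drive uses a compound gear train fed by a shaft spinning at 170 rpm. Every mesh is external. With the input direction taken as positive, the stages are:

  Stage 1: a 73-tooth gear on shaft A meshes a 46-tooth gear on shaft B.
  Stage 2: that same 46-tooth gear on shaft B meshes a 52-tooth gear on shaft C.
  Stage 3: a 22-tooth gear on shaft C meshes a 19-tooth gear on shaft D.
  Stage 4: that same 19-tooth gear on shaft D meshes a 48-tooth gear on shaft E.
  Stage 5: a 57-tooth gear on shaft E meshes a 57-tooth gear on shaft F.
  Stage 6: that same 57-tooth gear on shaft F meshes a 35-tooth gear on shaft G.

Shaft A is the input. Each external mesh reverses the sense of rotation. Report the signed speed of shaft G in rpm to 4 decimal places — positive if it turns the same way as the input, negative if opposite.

Stage 1 [73T→46T]: ω = 170.0000×73/46 = 269.7826 rpm, dir flips to −; running = −269.7826
Stage 2 [46T→52T]: ω = 269.7826×46/52 = 238.6538 rpm, dir flips to +; running = +238.6538
Stage 3 [22T→19T]: ω = 238.6538×22/19 = 276.3360 rpm, dir flips to −; running = −276.3360
Stage 4 [19T→48T]: ω = 276.3360×19/48 = 109.3830 rpm, dir flips to +; running = +109.3830
Stage 5 [57T→57T]: ω = 109.3830×57/57 = 109.3830 rpm, dir flips to −; running = −109.3830
Stage 6 [57T→35T]: ω = 109.3830×57/35 = 178.1380 rpm, dir flips to +; running = +178.1380

+178.1380 rpm (same as input, |ω| = 178.1380 rpm)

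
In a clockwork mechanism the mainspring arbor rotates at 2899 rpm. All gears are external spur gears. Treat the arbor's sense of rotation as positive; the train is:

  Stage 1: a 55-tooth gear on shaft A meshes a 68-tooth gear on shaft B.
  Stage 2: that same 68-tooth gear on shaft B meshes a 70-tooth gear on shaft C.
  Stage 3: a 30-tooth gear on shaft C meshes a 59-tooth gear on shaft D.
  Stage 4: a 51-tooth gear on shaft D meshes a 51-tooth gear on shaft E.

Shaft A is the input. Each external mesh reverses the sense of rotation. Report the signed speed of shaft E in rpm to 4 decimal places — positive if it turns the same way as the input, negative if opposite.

+1158.1961 rpm (same as input, |ω| = 1158.1961 rpm)

Stage 1 [55T→68T]: ω = 2899.0000×55/68 = 2344.7794 rpm, dir flips to −; running = −2344.7794
Stage 2 [68T→70T]: ω = 2344.7794×68/70 = 2277.7857 rpm, dir flips to +; running = +2277.7857
Stage 3 [30T→59T]: ω = 2277.7857×30/59 = 1158.1961 rpm, dir flips to −; running = −1158.1961
Stage 4 [51T→51T]: ω = 1158.1961×51/51 = 1158.1961 rpm, dir flips to +; running = +1158.1961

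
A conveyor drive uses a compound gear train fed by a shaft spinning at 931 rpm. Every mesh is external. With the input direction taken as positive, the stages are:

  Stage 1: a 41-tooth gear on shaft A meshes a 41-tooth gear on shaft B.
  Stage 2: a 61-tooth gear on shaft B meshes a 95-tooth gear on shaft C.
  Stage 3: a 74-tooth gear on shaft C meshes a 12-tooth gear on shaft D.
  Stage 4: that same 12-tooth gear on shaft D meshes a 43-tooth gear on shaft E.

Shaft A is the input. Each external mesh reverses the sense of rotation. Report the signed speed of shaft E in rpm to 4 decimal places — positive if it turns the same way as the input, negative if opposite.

+1028.7721 rpm (same as input, |ω| = 1028.7721 rpm)

Stage 1 [41T→41T]: ω = 931.0000×41/41 = 931.0000 rpm, dir flips to −; running = −931.0000
Stage 2 [61T→95T]: ω = 931.0000×61/95 = 597.8000 rpm, dir flips to +; running = +597.8000
Stage 3 [74T→12T]: ω = 597.8000×74/12 = 3686.4333 rpm, dir flips to −; running = −3686.4333
Stage 4 [12T→43T]: ω = 3686.4333×12/43 = 1028.7721 rpm, dir flips to +; running = +1028.7721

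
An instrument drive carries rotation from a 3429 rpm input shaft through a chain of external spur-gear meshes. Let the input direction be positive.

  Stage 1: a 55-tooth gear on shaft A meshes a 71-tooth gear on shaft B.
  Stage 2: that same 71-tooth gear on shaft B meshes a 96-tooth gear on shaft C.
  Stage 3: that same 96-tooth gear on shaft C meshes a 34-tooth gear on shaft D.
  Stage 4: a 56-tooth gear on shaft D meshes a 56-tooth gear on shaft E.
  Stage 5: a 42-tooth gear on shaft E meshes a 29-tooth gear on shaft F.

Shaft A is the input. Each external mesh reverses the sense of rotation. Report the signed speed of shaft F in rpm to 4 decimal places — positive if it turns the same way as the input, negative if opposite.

Stage 1 [55T→71T]: ω = 3429.0000×55/71 = 2656.2676 rpm, dir flips to −; running = −2656.2676
Stage 2 [71T→96T]: ω = 2656.2676×71/96 = 1964.5312 rpm, dir flips to +; running = +1964.5312
Stage 3 [96T→34T]: ω = 1964.5312×96/34 = 5546.9118 rpm, dir flips to −; running = −5546.9118
Stage 4 [56T→56T]: ω = 5546.9118×56/56 = 5546.9118 rpm, dir flips to +; running = +5546.9118
Stage 5 [42T→29T]: ω = 5546.9118×42/29 = 8033.4584 rpm, dir flips to −; running = −8033.4584

-8033.4584 rpm (opposite to input, |ω| = 8033.4584 rpm)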